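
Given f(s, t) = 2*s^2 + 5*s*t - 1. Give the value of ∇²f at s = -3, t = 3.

4

∂²f/∂s² = 4
∂²f/∂t² = 0
∇²f = 4
At (-3, 3): 4.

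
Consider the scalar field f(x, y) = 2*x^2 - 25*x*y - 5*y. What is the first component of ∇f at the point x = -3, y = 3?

-87

(∇f)_1 = ∂f/∂x = 4*x - 25*y
At (-3, 3): -87.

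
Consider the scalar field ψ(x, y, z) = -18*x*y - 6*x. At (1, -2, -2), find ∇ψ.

(30, -18, 0)

∂ψ/∂x = -18*y - 6
∂ψ/∂y = -18*x
∂ψ/∂z = 0
∇ψ = (-18*y - 6, -18*x, 0)
At (1, -2, -2): (30, -18, 0).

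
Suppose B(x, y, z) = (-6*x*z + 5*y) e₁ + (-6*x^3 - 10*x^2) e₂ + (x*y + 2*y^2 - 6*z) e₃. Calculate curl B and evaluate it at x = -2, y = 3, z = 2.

(10, 9, -37)

(∇×B)₁ = ∂B₃/∂y − ∂B₂/∂z = x + 4*y
(∇×B)₂ = ∂B₁/∂z − ∂B₃/∂x = -6*x - y
(∇×B)₃ = ∂B₂/∂x − ∂B₁/∂y = -18*x^2 - 20*x - 5
∇×B = (x + 4*y, -6*x - y, -18*x^2 - 20*x - 5)
At (-2, 3, 2): (10, 9, -37).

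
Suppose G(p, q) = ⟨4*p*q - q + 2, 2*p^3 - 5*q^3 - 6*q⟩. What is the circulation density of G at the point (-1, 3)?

∂G₂/∂p = 6*p^2
∂G₁/∂q = 4*p - 1
Scalar curl = 6*p^2 - 4*p + 1
At (-1, 3): 11.

11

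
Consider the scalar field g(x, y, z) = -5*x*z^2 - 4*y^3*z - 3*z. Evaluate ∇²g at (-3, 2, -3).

∂²g/∂x² = 0
∂²g/∂y² = -24*y*z
∂²g/∂z² = -10*x
∇²g = -10*x - 24*y*z
At (-3, 2, -3): 174.

174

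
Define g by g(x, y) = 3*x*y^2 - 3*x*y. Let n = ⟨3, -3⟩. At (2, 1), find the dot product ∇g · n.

-18

∂g/∂x = 3*y^2 - 3*y
∂g/∂y = 6*x*y - 3*x
∇g at (2, 1) = (0, 6)
∇g · n = (0)(3) + (6)(-3) = -18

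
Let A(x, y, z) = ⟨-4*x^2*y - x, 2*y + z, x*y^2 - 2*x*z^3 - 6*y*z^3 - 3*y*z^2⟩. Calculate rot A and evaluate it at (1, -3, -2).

(29, -25, 4)

(∇×A)₁ = ∂A₃/∂y − ∂A₂/∂z = 2*x*y - 6*z^3 - 3*z^2 - 1
(∇×A)₂ = ∂A₁/∂z − ∂A₃/∂x = -y^2 + 2*z^3
(∇×A)₃ = ∂A₂/∂x − ∂A₁/∂y = 4*x^2
∇×A = (2*x*y - 6*z^3 - 3*z^2 - 1, -y^2 + 2*z^3, 4*x^2)
At (1, -3, -2): (29, -25, 4).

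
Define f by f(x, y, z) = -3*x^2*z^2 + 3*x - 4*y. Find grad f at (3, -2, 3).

(-159, -4, -162)

∂f/∂x = -6*x*z^2 + 3
∂f/∂y = -4
∂f/∂z = -6*x^2*z
∇f = (-6*x*z^2 + 3, -4, -6*x^2*z)
At (3, -2, 3): (-159, -4, -162).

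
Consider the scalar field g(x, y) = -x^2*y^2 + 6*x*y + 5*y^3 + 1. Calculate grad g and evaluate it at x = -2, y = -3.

(18, 147)

∂g/∂x = -2*x*y^2 + 6*y
∂g/∂y = -2*x^2*y + 6*x + 15*y^2
∇g = (-2*x*y^2 + 6*y, -2*x^2*y + 6*x + 15*y^2)
At (-2, -3): (18, 147).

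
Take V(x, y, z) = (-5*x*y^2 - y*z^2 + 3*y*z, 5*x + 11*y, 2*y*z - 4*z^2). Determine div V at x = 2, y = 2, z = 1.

∂V₁/∂x = -5*y^2
∂V₂/∂y = 11
∂V₃/∂z = 2*y - 8*z
∇·V = -5*y^2 + 2*y - 8*z + 11
At (2, 2, 1): -13.

-13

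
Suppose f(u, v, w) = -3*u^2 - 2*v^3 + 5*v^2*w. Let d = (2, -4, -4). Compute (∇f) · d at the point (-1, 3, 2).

-192

∂f/∂u = -6*u
∂f/∂v = -6*v^2 + 10*v*w
∂f/∂w = 5*v^2
∇f at (-1, 3, 2) = (6, 6, 45)
∇f · d = (6)(2) + (6)(-4) + (45)(-4) = -192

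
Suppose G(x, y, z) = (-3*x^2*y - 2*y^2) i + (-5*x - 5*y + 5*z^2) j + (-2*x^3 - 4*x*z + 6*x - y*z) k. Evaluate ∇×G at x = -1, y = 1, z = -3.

(∇×G)₁ = ∂G₃/∂y − ∂G₂/∂z = -11*z
(∇×G)₂ = ∂G₁/∂z − ∂G₃/∂x = 6*x^2 + 4*z - 6
(∇×G)₃ = ∂G₂/∂x − ∂G₁/∂y = 3*x^2 + 4*y - 5
∇×G = (-11*z, 6*x^2 + 4*z - 6, 3*x^2 + 4*y - 5)
At (-1, 1, -3): (33, -12, 2).

(33, -12, 2)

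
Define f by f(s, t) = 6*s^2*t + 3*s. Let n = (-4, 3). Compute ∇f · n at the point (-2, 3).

348

∂f/∂s = 12*s*t + 3
∂f/∂t = 6*s^2
∇f at (-2, 3) = (-69, 24)
∇f · n = (-69)(-4) + (24)(3) = 348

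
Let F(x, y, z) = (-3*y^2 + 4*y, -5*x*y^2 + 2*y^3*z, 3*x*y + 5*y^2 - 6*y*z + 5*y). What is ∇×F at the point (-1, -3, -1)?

(∇×F)₁ = ∂F₃/∂y − ∂F₂/∂z = 3*x - 2*y^3 + 10*y - 6*z + 5
(∇×F)₂ = ∂F₁/∂z − ∂F₃/∂x = -3*y
(∇×F)₃ = ∂F₂/∂x − ∂F₁/∂y = -5*y^2 + 6*y - 4
∇×F = (3*x - 2*y^3 + 10*y - 6*z + 5, -3*y, -5*y^2 + 6*y - 4)
At (-1, -3, -1): (32, 9, -67).

(32, 9, -67)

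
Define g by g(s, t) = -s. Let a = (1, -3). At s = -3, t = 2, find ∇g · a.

∂g/∂s = -1
∂g/∂t = 0
∇g at (-3, 2) = (-1, 0)
∇g · a = (-1)(1) + (0)(-3) = -1

-1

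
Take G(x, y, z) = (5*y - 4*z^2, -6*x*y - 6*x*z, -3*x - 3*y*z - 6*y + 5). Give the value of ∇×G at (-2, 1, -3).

(-9, 27, 7)

(∇×G)₁ = ∂G₃/∂y − ∂G₂/∂z = 6*x - 3*z - 6
(∇×G)₂ = ∂G₁/∂z − ∂G₃/∂x = -8*z + 3
(∇×G)₃ = ∂G₂/∂x − ∂G₁/∂y = -6*y - 6*z - 5
∇×G = (6*x - 3*z - 6, -8*z + 3, -6*y - 6*z - 5)
At (-2, 1, -3): (-9, 27, 7).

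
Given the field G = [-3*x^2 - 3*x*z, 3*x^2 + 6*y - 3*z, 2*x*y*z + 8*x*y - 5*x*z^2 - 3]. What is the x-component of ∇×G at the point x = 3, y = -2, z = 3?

45

(∇×G)_1 = ∂G₃/∂y − ∂G₂/∂z
= 2*x*z + 8*x − (-3)
= 2*x*z + 8*x + 3
At (3, -2, 3): 45.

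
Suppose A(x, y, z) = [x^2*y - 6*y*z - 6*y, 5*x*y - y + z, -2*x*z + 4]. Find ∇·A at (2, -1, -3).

∂A₁/∂x = 2*x*y
∂A₂/∂y = 5*x - 1
∂A₃/∂z = -2*x
∇·A = 2*x*y + 3*x - 1
At (2, -1, -3): 1.

1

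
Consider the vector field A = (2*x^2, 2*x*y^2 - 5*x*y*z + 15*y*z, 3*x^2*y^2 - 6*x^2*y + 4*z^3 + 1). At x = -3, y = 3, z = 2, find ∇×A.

(∇×A)₁ = ∂A₃/∂y − ∂A₂/∂z = 6*x^2*y - 6*x^2 + 5*x*y - 15*y
(∇×A)₂ = ∂A₁/∂z − ∂A₃/∂x = -6*x*y^2 + 12*x*y
(∇×A)₃ = ∂A₂/∂x − ∂A₁/∂y = 2*y^2 - 5*y*z
∇×A = (6*x^2*y - 6*x^2 + 5*x*y - 15*y, -6*x*y^2 + 12*x*y, 2*y^2 - 5*y*z)
At (-3, 3, 2): (18, 54, -12).

(18, 54, -12)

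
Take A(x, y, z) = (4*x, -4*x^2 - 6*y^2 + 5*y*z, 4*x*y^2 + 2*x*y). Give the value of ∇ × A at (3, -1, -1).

(-13, -2, -24)

(∇×A)₁ = ∂A₃/∂y − ∂A₂/∂z = 8*x*y + 2*x - 5*y
(∇×A)₂ = ∂A₁/∂z − ∂A₃/∂x = -4*y^2 - 2*y
(∇×A)₃ = ∂A₂/∂x − ∂A₁/∂y = -8*x
∇×A = (8*x*y + 2*x - 5*y, -4*y^2 - 2*y, -8*x)
At (3, -1, -1): (-13, -2, -24).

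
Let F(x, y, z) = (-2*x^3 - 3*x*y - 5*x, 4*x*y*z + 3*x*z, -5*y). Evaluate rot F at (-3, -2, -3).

(∇×F)₁ = ∂F₃/∂y − ∂F₂/∂z = -4*x*y - 3*x - 5
(∇×F)₂ = ∂F₁/∂z − ∂F₃/∂x = 0
(∇×F)₃ = ∂F₂/∂x − ∂F₁/∂y = 3*x + 4*y*z + 3*z
∇×F = (-4*x*y - 3*x - 5, 0, 3*x + 4*y*z + 3*z)
At (-3, -2, -3): (-20, 0, 6).

(-20, 0, 6)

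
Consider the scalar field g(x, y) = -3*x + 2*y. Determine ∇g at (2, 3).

(-3, 2)

∂g/∂x = -3
∂g/∂y = 2
∇g = (-3, 2)
At (2, 3): (-3, 2).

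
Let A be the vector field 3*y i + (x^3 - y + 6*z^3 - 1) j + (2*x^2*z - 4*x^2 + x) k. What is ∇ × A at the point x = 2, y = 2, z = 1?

(∇×A)₁ = ∂A₃/∂y − ∂A₂/∂z = -18*z^2
(∇×A)₂ = ∂A₁/∂z − ∂A₃/∂x = -4*x*z + 8*x - 1
(∇×A)₃ = ∂A₂/∂x − ∂A₁/∂y = 3*x^2 - 3
∇×A = (-18*z^2, -4*x*z + 8*x - 1, 3*x^2 - 3)
At (2, 2, 1): (-18, 7, 9).

(-18, 7, 9)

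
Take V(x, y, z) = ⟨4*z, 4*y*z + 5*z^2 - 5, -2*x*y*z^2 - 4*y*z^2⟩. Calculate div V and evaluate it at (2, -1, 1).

∂V₁/∂x = 0
∂V₂/∂y = 4*z
∂V₃/∂z = -4*x*y*z - 8*y*z
∇·V = -4*x*y*z - 8*y*z + 4*z
At (2, -1, 1): 20.

20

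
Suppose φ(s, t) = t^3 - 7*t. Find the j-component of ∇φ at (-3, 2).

5

(∇φ)_2 = ∂φ/∂t = 3*t^2 - 7
At (-3, 2): 5.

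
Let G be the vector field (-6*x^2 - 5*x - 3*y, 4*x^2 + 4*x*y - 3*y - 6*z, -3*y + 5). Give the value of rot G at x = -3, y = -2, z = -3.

(3, 0, -29)

(∇×G)₁ = ∂G₃/∂y − ∂G₂/∂z = 3
(∇×G)₂ = ∂G₁/∂z − ∂G₃/∂x = 0
(∇×G)₃ = ∂G₂/∂x − ∂G₁/∂y = 8*x + 4*y + 3
∇×G = (3, 0, 8*x + 4*y + 3)
At (-3, -2, -3): (3, 0, -29).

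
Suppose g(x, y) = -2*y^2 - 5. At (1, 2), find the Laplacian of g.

∂²g/∂x² = 0
∂²g/∂y² = -4
∇²g = -4
At (1, 2): -4.

-4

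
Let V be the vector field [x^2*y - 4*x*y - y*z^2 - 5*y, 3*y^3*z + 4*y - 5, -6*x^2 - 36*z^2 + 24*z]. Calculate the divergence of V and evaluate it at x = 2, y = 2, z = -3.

∂V₁/∂x = 2*x*y - 4*y
∂V₂/∂y = 9*y^2*z + 4
∂V₃/∂z = -72*z + 24
∇·V = 2*x*y + 9*y^2*z - 4*y - 72*z + 28
At (2, 2, -3): 136.

136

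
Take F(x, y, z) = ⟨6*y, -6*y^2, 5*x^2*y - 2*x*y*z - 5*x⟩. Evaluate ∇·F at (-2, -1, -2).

8

∂F₁/∂x = 0
∂F₂/∂y = -12*y
∂F₃/∂z = -2*x*y
∇·F = -2*x*y - 12*y
At (-2, -1, -2): 8.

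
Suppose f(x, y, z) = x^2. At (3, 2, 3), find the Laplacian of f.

∂²f/∂x² = 2
∂²f/∂y² = 0
∂²f/∂z² = 0
∇²f = 2
At (3, 2, 3): 2.

2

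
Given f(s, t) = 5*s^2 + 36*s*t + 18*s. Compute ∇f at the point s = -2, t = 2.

∂f/∂s = 10*s + 36*t + 18
∂f/∂t = 36*s
∇f = (10*s + 36*t + 18, 36*s)
At (-2, 2): (70, -72).

(70, -72)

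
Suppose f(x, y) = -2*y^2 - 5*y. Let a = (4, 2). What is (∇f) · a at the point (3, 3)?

∂f/∂x = 0
∂f/∂y = -4*y - 5
∇f at (3, 3) = (0, -17)
∇f · a = (0)(4) + (-17)(2) = -34

-34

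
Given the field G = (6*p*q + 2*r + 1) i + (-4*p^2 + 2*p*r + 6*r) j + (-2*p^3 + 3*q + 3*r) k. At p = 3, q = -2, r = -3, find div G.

-9

∂G₁/∂p = 6*q
∂G₂/∂q = 0
∂G₃/∂r = 3
∇·G = 6*q + 3
At (3, -2, -3): -9.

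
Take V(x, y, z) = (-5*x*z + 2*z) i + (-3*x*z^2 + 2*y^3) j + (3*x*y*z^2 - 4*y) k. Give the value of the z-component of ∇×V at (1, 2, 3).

-27

(∇×V)_3 = ∂V₂/∂x − ∂V₁/∂y
= -3*z^2 − (0)
= -3*z^2
At (1, 2, 3): -27.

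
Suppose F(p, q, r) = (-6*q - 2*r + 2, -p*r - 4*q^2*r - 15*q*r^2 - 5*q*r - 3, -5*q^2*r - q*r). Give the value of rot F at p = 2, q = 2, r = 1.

(∇×F)₁ = ∂F₃/∂q − ∂F₂/∂r = p + 4*q^2 + 20*q*r + 5*q - r
(∇×F)₂ = ∂F₁/∂r − ∂F₃/∂p = -2
(∇×F)₃ = ∂F₂/∂p − ∂F₁/∂q = -r + 6
∇×F = (p + 4*q^2 + 20*q*r + 5*q - r, -2, -r + 6)
At (2, 2, 1): (67, -2, 5).

(67, -2, 5)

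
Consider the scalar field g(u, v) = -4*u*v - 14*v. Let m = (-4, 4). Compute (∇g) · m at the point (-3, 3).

40

∂g/∂u = -4*v
∂g/∂v = -4*u - 14
∇g at (-3, 3) = (-12, -2)
∇g · m = (-12)(-4) + (-2)(4) = 40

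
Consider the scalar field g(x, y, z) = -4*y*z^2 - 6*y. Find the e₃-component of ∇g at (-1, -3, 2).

(∇g)_3 = ∂g/∂z = -8*y*z
At (-1, -3, 2): 48.

48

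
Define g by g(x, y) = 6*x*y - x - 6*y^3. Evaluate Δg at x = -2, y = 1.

∂²g/∂x² = 0
∂²g/∂y² = -36*y
∇²g = -36*y
At (-2, 1): -36.

-36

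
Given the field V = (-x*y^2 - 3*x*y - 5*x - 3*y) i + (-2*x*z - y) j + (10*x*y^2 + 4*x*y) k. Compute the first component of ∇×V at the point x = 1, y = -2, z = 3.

(∇×V)_1 = ∂V₃/∂y − ∂V₂/∂z
= 20*x*y + 4*x − (-2*x)
= 20*x*y + 6*x
At (1, -2, 3): -34.

-34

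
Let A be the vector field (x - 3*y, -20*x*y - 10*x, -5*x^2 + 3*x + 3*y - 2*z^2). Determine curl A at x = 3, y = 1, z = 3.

(∇×A)₁ = ∂A₃/∂y − ∂A₂/∂z = 3
(∇×A)₂ = ∂A₁/∂z − ∂A₃/∂x = 10*x - 3
(∇×A)₃ = ∂A₂/∂x − ∂A₁/∂y = -20*y - 7
∇×A = (3, 10*x - 3, -20*y - 7)
At (3, 1, 3): (3, 27, -27).

(3, 27, -27)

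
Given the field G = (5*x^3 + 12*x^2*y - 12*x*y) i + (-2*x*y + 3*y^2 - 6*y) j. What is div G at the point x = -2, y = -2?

166

∂G₁/∂x = 15*x^2 + 24*x*y - 12*y
∂G₂/∂y = -2*x + 6*y - 6
∇·G = 15*x^2 + 24*x*y - 2*x - 6*y - 6
At (-2, -2): 166.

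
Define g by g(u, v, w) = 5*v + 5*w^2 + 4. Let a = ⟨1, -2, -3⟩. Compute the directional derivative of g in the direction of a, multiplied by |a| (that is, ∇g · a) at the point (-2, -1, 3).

-100

∂g/∂u = 0
∂g/∂v = 5
∂g/∂w = 10*w
∇g at (-2, -1, 3) = (0, 5, 30)
∇g · a = (0)(1) + (5)(-2) + (30)(-3) = -100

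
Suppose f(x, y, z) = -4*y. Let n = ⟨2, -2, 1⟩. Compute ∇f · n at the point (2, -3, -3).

∂f/∂x = 0
∂f/∂y = -4
∂f/∂z = 0
∇f at (2, -3, -3) = (0, -4, 0)
∇f · n = (0)(2) + (-4)(-2) + (0)(1) = 8

8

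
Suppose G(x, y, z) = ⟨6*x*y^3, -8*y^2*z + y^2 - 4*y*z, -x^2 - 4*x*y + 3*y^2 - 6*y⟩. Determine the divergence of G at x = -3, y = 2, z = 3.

∂G₁/∂x = 6*y^3
∂G₂/∂y = -16*y*z + 2*y - 4*z
∂G₃/∂z = 0
∇·G = 6*y^3 - 16*y*z + 2*y - 4*z
At (-3, 2, 3): -56.

-56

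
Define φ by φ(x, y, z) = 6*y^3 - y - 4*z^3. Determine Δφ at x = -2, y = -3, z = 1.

-132

∂²φ/∂x² = 0
∂²φ/∂y² = 36*y
∂²φ/∂z² = -24*z
∇²φ = 36*y - 24*z
At (-2, -3, 1): -132.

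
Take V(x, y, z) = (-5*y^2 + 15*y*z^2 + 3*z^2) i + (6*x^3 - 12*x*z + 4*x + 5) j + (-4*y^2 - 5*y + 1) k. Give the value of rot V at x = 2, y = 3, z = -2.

(∇×V)₁ = ∂V₃/∂y − ∂V₂/∂z = 12*x - 8*y - 5
(∇×V)₂ = ∂V₁/∂z − ∂V₃/∂x = 30*y*z + 6*z
(∇×V)₃ = ∂V₂/∂x − ∂V₁/∂y = 18*x^2 + 10*y - 15*z^2 - 12*z + 4
∇×V = (12*x - 8*y - 5, 30*y*z + 6*z, 18*x^2 + 10*y - 15*z^2 - 12*z + 4)
At (2, 3, -2): (-5, -192, 70).

(-5, -192, 70)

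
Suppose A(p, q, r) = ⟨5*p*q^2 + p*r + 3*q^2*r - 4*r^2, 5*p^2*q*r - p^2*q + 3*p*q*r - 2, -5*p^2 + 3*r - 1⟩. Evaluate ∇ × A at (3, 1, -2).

(∇×A)₁ = ∂A₃/∂q − ∂A₂/∂r = -5*p^2*q - 3*p*q
(∇×A)₂ = ∂A₁/∂r − ∂A₃/∂p = 11*p + 3*q^2 - 8*r
(∇×A)₃ = ∂A₂/∂p − ∂A₁/∂q = 10*p*q*r - 12*p*q - 3*q*r
∇×A = (-5*p^2*q - 3*p*q, 11*p + 3*q^2 - 8*r, 10*p*q*r - 12*p*q - 3*q*r)
At (3, 1, -2): (-54, 52, -90).

(-54, 52, -90)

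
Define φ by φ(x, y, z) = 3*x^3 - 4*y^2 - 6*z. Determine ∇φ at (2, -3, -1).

(36, 24, -6)

∂φ/∂x = 9*x^2
∂φ/∂y = -8*y
∂φ/∂z = -6
∇φ = (9*x^2, -8*y, -6)
At (2, -3, -1): (36, 24, -6).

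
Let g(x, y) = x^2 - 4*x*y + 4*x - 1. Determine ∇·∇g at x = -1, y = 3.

∂²g/∂x² = 2
∂²g/∂y² = 0
∇²g = 2
At (-1, 3): 2.

2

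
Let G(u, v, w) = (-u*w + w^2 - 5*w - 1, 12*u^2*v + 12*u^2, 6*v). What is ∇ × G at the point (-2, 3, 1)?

(6, -1, -192)

(∇×G)₁ = ∂G₃/∂v − ∂G₂/∂w = 6
(∇×G)₂ = ∂G₁/∂w − ∂G₃/∂u = -u + 2*w - 5
(∇×G)₃ = ∂G₂/∂u − ∂G₁/∂v = 24*u*v + 24*u
∇×G = (6, -u + 2*w - 5, 24*u*v + 24*u)
At (-2, 3, 1): (6, -1, -192).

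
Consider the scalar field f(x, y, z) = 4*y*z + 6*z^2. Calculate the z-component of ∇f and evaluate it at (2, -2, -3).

(∇f)_3 = ∂f/∂z = 4*y + 12*z
At (2, -2, -3): -44.

-44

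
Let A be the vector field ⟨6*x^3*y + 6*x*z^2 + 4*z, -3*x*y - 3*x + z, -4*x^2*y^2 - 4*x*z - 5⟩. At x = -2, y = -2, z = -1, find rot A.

(63, -40, 51)

(∇×A)₁ = ∂A₃/∂y − ∂A₂/∂z = -8*x^2*y - 1
(∇×A)₂ = ∂A₁/∂z − ∂A₃/∂x = 8*x*y^2 + 12*x*z + 4*z + 4
(∇×A)₃ = ∂A₂/∂x − ∂A₁/∂y = -6*x^3 - 3*y - 3
∇×A = (-8*x^2*y - 1, 8*x*y^2 + 12*x*z + 4*z + 4, -6*x^3 - 3*y - 3)
At (-2, -2, -1): (63, -40, 51).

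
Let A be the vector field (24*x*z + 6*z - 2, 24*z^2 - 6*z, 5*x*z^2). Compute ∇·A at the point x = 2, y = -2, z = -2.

-88

∂A₁/∂x = 24*z
∂A₂/∂y = 0
∂A₃/∂z = 10*x*z
∇·A = 10*x*z + 24*z
At (2, -2, -2): -88.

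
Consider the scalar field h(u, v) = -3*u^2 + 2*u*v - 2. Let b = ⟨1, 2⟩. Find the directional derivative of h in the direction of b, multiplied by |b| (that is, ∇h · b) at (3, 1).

-4

∂h/∂u = -6*u + 2*v
∂h/∂v = 2*u
∇h at (3, 1) = (-16, 6)
∇h · b = (-16)(1) + (6)(2) = -4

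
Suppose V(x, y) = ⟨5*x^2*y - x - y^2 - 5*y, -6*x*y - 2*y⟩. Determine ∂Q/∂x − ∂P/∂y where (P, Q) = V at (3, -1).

-36

∂V₂/∂x = -6*y
∂V₁/∂y = 5*x^2 - 2*y - 5
Scalar curl = -5*x^2 - 4*y + 5
At (3, -1): -36.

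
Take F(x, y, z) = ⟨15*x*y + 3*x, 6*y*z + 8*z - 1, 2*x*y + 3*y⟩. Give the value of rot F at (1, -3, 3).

(∇×F)₁ = ∂F₃/∂y − ∂F₂/∂z = 2*x - 6*y - 5
(∇×F)₂ = ∂F₁/∂z − ∂F₃/∂x = -2*y
(∇×F)₃ = ∂F₂/∂x − ∂F₁/∂y = -15*x
∇×F = (2*x - 6*y - 5, -2*y, -15*x)
At (1, -3, 3): (15, 6, -15).

(15, 6, -15)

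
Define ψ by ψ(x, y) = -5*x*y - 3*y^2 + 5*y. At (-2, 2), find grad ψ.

(-10, 3)

∂ψ/∂x = -5*y
∂ψ/∂y = -5*x - 6*y + 5
∇ψ = (-5*y, -5*x - 6*y + 5)
At (-2, 2): (-10, 3).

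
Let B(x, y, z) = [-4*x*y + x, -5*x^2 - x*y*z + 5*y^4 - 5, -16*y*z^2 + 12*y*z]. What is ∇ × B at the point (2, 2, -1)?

(∇×B)₁ = ∂B₃/∂y − ∂B₂/∂z = x*y - 16*z^2 + 12*z
(∇×B)₂ = ∂B₁/∂z − ∂B₃/∂x = 0
(∇×B)₃ = ∂B₂/∂x − ∂B₁/∂y = -6*x - y*z
∇×B = (x*y - 16*z^2 + 12*z, 0, -6*x - y*z)
At (2, 2, -1): (-24, 0, -10).

(-24, 0, -10)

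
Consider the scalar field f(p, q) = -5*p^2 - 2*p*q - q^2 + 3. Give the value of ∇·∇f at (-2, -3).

-12

∂²f/∂p² = -10
∂²f/∂q² = -2
∇²f = -12
At (-2, -3): -12.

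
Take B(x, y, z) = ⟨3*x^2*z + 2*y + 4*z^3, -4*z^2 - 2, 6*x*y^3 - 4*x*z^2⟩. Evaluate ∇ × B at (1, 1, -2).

(2, 61, -2)

(∇×B)₁ = ∂B₃/∂y − ∂B₂/∂z = 18*x*y^2 + 8*z
(∇×B)₂ = ∂B₁/∂z − ∂B₃/∂x = 3*x^2 - 6*y^3 + 16*z^2
(∇×B)₃ = ∂B₂/∂x − ∂B₁/∂y = -2
∇×B = (18*x*y^2 + 8*z, 3*x^2 - 6*y^3 + 16*z^2, -2)
At (1, 1, -2): (2, 61, -2).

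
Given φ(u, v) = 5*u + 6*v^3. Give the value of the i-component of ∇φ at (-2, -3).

(∇φ)_1 = ∂φ/∂u = 5
At (-2, -3): 5.

5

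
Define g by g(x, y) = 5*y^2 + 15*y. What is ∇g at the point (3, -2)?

(0, -5)

∂g/∂x = 0
∂g/∂y = 10*y + 15
∇g = (0, 10*y + 15)
At (3, -2): (0, -5).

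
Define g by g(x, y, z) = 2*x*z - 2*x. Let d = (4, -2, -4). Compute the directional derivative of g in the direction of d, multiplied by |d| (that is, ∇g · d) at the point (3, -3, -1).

-40

∂g/∂x = 2*z - 2
∂g/∂y = 0
∂g/∂z = 2*x
∇g at (3, -3, -1) = (-4, 0, 6)
∇g · d = (-4)(4) + (0)(-2) + (6)(-4) = -40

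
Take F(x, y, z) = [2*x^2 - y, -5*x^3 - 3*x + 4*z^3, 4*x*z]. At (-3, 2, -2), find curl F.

(∇×F)₁ = ∂F₃/∂y − ∂F₂/∂z = -12*z^2
(∇×F)₂ = ∂F₁/∂z − ∂F₃/∂x = -4*z
(∇×F)₃ = ∂F₂/∂x − ∂F₁/∂y = -15*x^2 - 2
∇×F = (-12*z^2, -4*z, -15*x^2 - 2)
At (-3, 2, -2): (-48, 8, -137).

(-48, 8, -137)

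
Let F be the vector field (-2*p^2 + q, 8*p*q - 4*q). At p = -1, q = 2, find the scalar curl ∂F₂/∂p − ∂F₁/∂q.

∂F₂/∂p = 8*q
∂F₁/∂q = 1
Scalar curl = 8*q - 1
At (-1, 2): 15.

15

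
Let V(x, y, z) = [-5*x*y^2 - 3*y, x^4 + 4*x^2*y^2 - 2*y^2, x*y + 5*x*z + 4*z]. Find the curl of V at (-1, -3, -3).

(∇×V)₁ = ∂V₃/∂y − ∂V₂/∂z = x
(∇×V)₂ = ∂V₁/∂z − ∂V₃/∂x = -y - 5*z
(∇×V)₃ = ∂V₂/∂x − ∂V₁/∂y = 4*x^3 + 8*x*y^2 + 10*x*y + 3
∇×V = (x, -y - 5*z, 4*x^3 + 8*x*y^2 + 10*x*y + 3)
At (-1, -3, -3): (-1, 18, -43).

(-1, 18, -43)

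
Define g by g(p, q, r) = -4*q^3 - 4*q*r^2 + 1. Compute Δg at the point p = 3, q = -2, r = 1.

64

∂²g/∂p² = 0
∂²g/∂q² = -24*q
∂²g/∂r² = -8*q
∇²g = -32*q
At (3, -2, 1): 64.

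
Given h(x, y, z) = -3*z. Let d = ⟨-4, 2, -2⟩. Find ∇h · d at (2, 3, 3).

6

∂h/∂x = 0
∂h/∂y = 0
∂h/∂z = -3
∇h at (2, 3, 3) = (0, 0, -3)
∇h · d = (0)(-4) + (0)(2) + (-3)(-2) = 6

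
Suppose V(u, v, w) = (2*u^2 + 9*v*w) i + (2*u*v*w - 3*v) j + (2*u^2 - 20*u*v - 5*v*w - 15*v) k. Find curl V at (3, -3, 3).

(-72, -99, -45)

(∇×V)₁ = ∂V₃/∂v − ∂V₂/∂w = -2*u*v - 20*u - 5*w - 15
(∇×V)₂ = ∂V₁/∂w − ∂V₃/∂u = -4*u + 29*v
(∇×V)₃ = ∂V₂/∂u − ∂V₁/∂v = 2*v*w - 9*w
∇×V = (-2*u*v - 20*u - 5*w - 15, -4*u + 29*v, 2*v*w - 9*w)
At (3, -3, 3): (-72, -99, -45).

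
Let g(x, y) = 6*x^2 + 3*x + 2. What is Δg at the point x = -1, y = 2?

∂²g/∂x² = 12
∂²g/∂y² = 0
∇²g = 12
At (-1, 2): 12.

12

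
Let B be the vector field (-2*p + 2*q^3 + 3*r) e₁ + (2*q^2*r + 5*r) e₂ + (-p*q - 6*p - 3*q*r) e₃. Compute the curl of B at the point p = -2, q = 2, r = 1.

(-14, 11, -24)

(∇×B)₁ = ∂B₃/∂q − ∂B₂/∂r = -p - 2*q^2 - 3*r - 5
(∇×B)₂ = ∂B₁/∂r − ∂B₃/∂p = q + 9
(∇×B)₃ = ∂B₂/∂p − ∂B₁/∂q = -6*q^2
∇×B = (-p - 2*q^2 - 3*r - 5, q + 9, -6*q^2)
At (-2, 2, 1): (-14, 11, -24).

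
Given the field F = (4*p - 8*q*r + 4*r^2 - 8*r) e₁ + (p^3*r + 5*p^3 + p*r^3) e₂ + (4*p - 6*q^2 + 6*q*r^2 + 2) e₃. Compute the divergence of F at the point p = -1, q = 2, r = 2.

∂F₁/∂p = 4
∂F₂/∂q = 0
∂F₃/∂r = 12*q*r
∇·F = 12*q*r + 4
At (-1, 2, 2): 52.

52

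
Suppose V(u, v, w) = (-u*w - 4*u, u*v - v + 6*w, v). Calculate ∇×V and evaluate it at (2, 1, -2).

(∇×V)₁ = ∂V₃/∂v − ∂V₂/∂w = -5
(∇×V)₂ = ∂V₁/∂w − ∂V₃/∂u = -u
(∇×V)₃ = ∂V₂/∂u − ∂V₁/∂v = v
∇×V = (-5, -u, v)
At (2, 1, -2): (-5, -2, 1).

(-5, -2, 1)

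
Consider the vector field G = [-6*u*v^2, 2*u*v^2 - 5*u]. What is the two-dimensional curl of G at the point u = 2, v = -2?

∂G₂/∂u = 2*v^2 - 5
∂G₁/∂v = -12*u*v
Scalar curl = 12*u*v + 2*v^2 - 5
At (2, -2): -45.

-45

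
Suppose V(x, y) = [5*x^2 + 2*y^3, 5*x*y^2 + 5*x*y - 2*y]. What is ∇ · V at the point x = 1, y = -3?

∂V₁/∂x = 10*x
∂V₂/∂y = 10*x*y + 5*x - 2
∇·V = 10*x*y + 15*x - 2
At (1, -3): -17.

-17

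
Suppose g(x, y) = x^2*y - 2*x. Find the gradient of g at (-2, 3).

∂g/∂x = 2*x*y - 2
∂g/∂y = x^2
∇g = (2*x*y - 2, x^2)
At (-2, 3): (-14, 4).

(-14, 4)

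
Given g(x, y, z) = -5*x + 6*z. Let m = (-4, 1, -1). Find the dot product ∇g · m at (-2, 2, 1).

14

∂g/∂x = -5
∂g/∂y = 0
∂g/∂z = 6
∇g at (-2, 2, 1) = (-5, 0, 6)
∇g · m = (-5)(-4) + (0)(1) + (6)(-1) = 14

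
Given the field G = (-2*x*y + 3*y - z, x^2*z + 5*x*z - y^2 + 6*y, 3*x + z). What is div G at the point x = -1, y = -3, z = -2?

19

∂G₁/∂x = -2*y
∂G₂/∂y = -2*y + 6
∂G₃/∂z = 1
∇·G = -4*y + 7
At (-1, -3, -2): 19.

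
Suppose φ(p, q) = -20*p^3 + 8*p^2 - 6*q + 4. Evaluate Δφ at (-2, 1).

∂²φ/∂p² = 8*(-15*p + 2)
∂²φ/∂q² = 0
∇²φ = -120*p + 16
At (-2, 1): 256.

256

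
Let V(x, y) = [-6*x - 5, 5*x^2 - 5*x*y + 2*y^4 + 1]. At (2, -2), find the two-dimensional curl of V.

∂V₂/∂x = 10*x - 5*y
∂V₁/∂y = 0
Scalar curl = 10*x - 5*y
At (2, -2): 30.

30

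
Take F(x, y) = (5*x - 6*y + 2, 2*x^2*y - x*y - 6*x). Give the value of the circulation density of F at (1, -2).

-6

∂F₂/∂x = 4*x*y - y - 6
∂F₁/∂y = -6
Scalar curl = 4*x*y - y
At (1, -2): -6.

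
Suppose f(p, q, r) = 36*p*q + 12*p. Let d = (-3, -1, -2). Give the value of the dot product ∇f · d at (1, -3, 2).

∂f/∂p = 36*q + 12
∂f/∂q = 36*p
∂f/∂r = 0
∇f at (1, -3, 2) = (-96, 36, 0)
∇f · d = (-96)(-3) + (36)(-1) + (0)(-2) = 252

252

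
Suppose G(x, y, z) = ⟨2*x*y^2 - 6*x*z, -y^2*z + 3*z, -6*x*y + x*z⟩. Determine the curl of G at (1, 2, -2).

(∇×G)₁ = ∂G₃/∂y − ∂G₂/∂z = -6*x + y^2 - 3
(∇×G)₂ = ∂G₁/∂z − ∂G₃/∂x = -6*x + 6*y - z
(∇×G)₃ = ∂G₂/∂x − ∂G₁/∂y = -4*x*y
∇×G = (-6*x + y^2 - 3, -6*x + 6*y - z, -4*x*y)
At (1, 2, -2): (-5, 8, -8).

(-5, 8, -8)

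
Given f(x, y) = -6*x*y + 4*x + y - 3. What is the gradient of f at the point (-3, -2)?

(16, 19)

∂f/∂x = -6*y + 4
∂f/∂y = -6*x + 1
∇f = (-6*y + 4, -6*x + 1)
At (-3, -2): (16, 19).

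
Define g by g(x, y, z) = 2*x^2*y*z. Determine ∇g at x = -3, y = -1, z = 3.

(36, 54, -18)

∂g/∂x = 4*x*y*z
∂g/∂y = 2*x^2*z
∂g/∂z = 2*x^2*y
∇g = (4*x*y*z, 2*x^2*z, 2*x^2*y)
At (-3, -1, 3): (36, 54, -18).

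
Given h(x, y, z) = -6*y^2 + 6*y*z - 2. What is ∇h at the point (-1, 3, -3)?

(0, -54, 18)

∂h/∂x = 0
∂h/∂y = -12*y + 6*z
∂h/∂z = 6*y
∇h = (0, -12*y + 6*z, 6*y)
At (-1, 3, -3): (0, -54, 18).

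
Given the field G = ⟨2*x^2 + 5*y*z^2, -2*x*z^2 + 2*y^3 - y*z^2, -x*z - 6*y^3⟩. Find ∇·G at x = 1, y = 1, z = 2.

∂G₁/∂x = 4*x
∂G₂/∂y = 6*y^2 - z^2
∂G₃/∂z = -x
∇·G = 3*x + 6*y^2 - z^2
At (1, 1, 2): 5.

5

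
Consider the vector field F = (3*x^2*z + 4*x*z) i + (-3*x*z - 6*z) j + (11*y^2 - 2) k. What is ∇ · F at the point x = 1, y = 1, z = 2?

20

∂F₁/∂x = 6*x*z + 4*z
∂F₂/∂y = 0
∂F₃/∂z = 0
∇·F = 6*x*z + 4*z
At (1, 1, 2): 20.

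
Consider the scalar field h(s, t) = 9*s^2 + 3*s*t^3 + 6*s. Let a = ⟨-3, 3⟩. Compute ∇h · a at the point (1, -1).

∂h/∂s = 18*s + 3*t^3 + 6
∂h/∂t = 9*s*t^2
∇h at (1, -1) = (21, 9)
∇h · a = (21)(-3) + (9)(3) = -36

-36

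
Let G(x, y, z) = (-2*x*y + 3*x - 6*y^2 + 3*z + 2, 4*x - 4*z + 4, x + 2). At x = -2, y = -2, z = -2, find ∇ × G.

(4, 2, -24)

(∇×G)₁ = ∂G₃/∂y − ∂G₂/∂z = 4
(∇×G)₂ = ∂G₁/∂z − ∂G₃/∂x = 2
(∇×G)₃ = ∂G₂/∂x − ∂G₁/∂y = 2*x + 12*y + 4
∇×G = (4, 2, 2*x + 12*y + 4)
At (-2, -2, -2): (4, 2, -24).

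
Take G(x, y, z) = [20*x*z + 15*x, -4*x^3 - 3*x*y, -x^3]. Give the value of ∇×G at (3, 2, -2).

(0, 87, -114)

(∇×G)₁ = ∂G₃/∂y − ∂G₂/∂z = 0
(∇×G)₂ = ∂G₁/∂z − ∂G₃/∂x = 3*x^2 + 20*x
(∇×G)₃ = ∂G₂/∂x − ∂G₁/∂y = -12*x^2 - 3*y
∇×G = (0, 3*x^2 + 20*x, -12*x^2 - 3*y)
At (3, 2, -2): (0, 87, -114).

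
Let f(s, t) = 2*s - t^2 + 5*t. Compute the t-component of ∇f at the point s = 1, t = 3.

(∇f)_2 = ∂f/∂t = -2*t + 5
At (1, 3): -1.

-1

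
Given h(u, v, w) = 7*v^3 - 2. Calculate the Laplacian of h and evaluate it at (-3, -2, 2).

-84

∂²h/∂u² = 0
∂²h/∂v² = 42*v
∂²h/∂w² = 0
∇²h = 42*v
At (-3, -2, 2): -84.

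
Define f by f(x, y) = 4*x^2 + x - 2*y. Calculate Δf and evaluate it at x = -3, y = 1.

8

∂²f/∂x² = 8
∂²f/∂y² = 0
∇²f = 8
At (-3, 1): 8.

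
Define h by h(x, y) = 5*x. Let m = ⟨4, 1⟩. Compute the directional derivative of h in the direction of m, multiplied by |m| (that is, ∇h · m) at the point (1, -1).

∂h/∂x = 5
∂h/∂y = 0
∇h at (1, -1) = (5, 0)
∇h · m = (5)(4) + (0)(1) = 20

20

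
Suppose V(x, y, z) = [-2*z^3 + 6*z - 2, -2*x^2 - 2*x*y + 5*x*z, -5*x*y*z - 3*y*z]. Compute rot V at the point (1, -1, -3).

(19, -33, -17)

(∇×V)₁ = ∂V₃/∂y − ∂V₂/∂z = -5*x*z - 5*x - 3*z
(∇×V)₂ = ∂V₁/∂z − ∂V₃/∂x = 5*y*z - 6*z^2 + 6
(∇×V)₃ = ∂V₂/∂x − ∂V₁/∂y = -4*x - 2*y + 5*z
∇×V = (-5*x*z - 5*x - 3*z, 5*y*z - 6*z^2 + 6, -4*x - 2*y + 5*z)
At (1, -1, -3): (19, -33, -17).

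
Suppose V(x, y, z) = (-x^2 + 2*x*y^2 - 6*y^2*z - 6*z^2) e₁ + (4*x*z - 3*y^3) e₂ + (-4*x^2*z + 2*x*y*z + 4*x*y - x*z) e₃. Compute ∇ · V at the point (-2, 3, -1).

∂V₁/∂x = -2*x + 2*y^2
∂V₂/∂y = -9*y^2
∂V₃/∂z = -4*x^2 + 2*x*y - x
∇·V = -4*x^2 + 2*x*y - 3*x - 7*y^2
At (-2, 3, -1): -85.

-85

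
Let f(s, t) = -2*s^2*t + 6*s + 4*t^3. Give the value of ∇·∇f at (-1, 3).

60

∂²f/∂s² = -4*t
∂²f/∂t² = 24*t
∇²f = 20*t
At (-1, 3): 60.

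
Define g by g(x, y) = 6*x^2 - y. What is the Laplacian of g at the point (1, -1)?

12

∂²g/∂x² = 12
∂²g/∂y² = 0
∇²g = 12
At (1, -1): 12.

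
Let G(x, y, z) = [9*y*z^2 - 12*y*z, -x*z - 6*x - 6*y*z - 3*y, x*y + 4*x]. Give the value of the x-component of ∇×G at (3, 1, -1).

12

(∇×G)_1 = ∂G₃/∂y − ∂G₂/∂z
= x − (-x - 6*y)
= 2*x + 6*y
At (3, 1, -1): 12.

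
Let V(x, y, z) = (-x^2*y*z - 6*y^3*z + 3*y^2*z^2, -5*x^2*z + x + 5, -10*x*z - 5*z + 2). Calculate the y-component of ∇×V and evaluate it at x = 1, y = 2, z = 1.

-16

(∇×V)_2 = ∂V₁/∂z − ∂V₃/∂x
= -x^2*y - 6*y^3 + 6*y^2*z − (-10*z)
= -x^2*y - 6*y^3 + 6*y^2*z + 10*z
At (1, 2, 1): -16.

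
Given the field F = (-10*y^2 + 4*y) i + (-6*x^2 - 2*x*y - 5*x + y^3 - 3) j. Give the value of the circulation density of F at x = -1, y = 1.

21

∂F₂/∂x = -12*x - 2*y - 5
∂F₁/∂y = -20*y + 4
Scalar curl = -12*x + 18*y - 9
At (-1, 1): 21.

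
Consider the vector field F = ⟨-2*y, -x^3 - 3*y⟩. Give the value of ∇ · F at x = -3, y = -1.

∂F₁/∂x = 0
∂F₂/∂y = -3
∇·F = -3
At (-3, -1): -3.

-3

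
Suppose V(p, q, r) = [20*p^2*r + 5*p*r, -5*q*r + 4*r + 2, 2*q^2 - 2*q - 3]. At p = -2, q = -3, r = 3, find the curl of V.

(∇×V)₁ = ∂V₃/∂q − ∂V₂/∂r = 9*q - 6
(∇×V)₂ = ∂V₁/∂r − ∂V₃/∂p = 20*p^2 + 5*p
(∇×V)₃ = ∂V₂/∂p − ∂V₁/∂q = 0
∇×V = (9*q - 6, 20*p^2 + 5*p, 0)
At (-2, -3, 3): (-33, 70, 0).

(-33, 70, 0)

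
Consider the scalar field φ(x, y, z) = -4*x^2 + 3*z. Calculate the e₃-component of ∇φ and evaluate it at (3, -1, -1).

3

(∇φ)_3 = ∂φ/∂z = 3
At (3, -1, -1): 3.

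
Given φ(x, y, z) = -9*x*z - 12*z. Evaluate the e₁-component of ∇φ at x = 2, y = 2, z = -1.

(∇φ)_1 = ∂φ/∂x = -9*z
At (2, 2, -1): 9.

9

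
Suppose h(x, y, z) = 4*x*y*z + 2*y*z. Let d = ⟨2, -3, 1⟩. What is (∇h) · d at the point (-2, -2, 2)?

16

∂h/∂x = 4*y*z
∂h/∂y = 4*x*z + 2*z
∂h/∂z = 4*x*y + 2*y
∇h at (-2, -2, 2) = (-16, -12, 12)
∇h · d = (-16)(2) + (-12)(-3) + (12)(1) = 16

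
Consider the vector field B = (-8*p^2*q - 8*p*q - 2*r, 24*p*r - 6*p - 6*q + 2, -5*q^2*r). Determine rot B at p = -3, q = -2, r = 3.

(132, -2, 114)

(∇×B)₁ = ∂B₃/∂q − ∂B₂/∂r = -24*p - 10*q*r
(∇×B)₂ = ∂B₁/∂r − ∂B₃/∂p = -2
(∇×B)₃ = ∂B₂/∂p − ∂B₁/∂q = 8*p^2 + 8*p + 24*r - 6
∇×B = (-24*p - 10*q*r, -2, 8*p^2 + 8*p + 24*r - 6)
At (-3, -2, 3): (132, -2, 114).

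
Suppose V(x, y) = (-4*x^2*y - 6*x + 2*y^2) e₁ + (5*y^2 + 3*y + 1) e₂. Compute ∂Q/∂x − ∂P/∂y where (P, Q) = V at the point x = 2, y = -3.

∂V₂/∂x = 0
∂V₁/∂y = -4*x^2 + 4*y
Scalar curl = 4*x^2 - 4*y
At (2, -3): 28.

28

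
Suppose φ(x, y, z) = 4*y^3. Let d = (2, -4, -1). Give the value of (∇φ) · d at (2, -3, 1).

-432

∂φ/∂x = 0
∂φ/∂y = 12*y^2
∂φ/∂z = 0
∇φ at (2, -3, 1) = (0, 108, 0)
∇φ · d = (0)(2) + (108)(-4) + (0)(-1) = -432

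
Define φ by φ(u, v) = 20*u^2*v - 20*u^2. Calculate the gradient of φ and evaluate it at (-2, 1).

(0, 80)

∂φ/∂u = 40*u*v - 40*u
∂φ/∂v = 20*u^2
∇φ = (40*u*v - 40*u, 20*u^2)
At (-2, 1): (0, 80).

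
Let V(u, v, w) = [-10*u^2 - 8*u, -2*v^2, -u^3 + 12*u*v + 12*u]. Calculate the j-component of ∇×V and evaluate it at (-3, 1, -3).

3

(∇×V)_2 = ∂V₁/∂w − ∂V₃/∂u
= 0 − (-3*u^2 + 12*v + 12)
= 3*u^2 - 12*v - 12
At (-3, 1, -3): 3.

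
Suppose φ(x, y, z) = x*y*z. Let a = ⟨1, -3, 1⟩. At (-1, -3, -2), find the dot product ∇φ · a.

3

∂φ/∂x = y*z
∂φ/∂y = x*z
∂φ/∂z = x*y
∇φ at (-1, -3, -2) = (6, 2, 3)
∇φ · a = (6)(1) + (2)(-3) + (3)(1) = 3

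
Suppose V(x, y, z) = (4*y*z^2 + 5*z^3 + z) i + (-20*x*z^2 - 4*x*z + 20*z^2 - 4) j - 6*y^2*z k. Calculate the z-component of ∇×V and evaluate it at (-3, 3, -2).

-88

(∇×V)_3 = ∂V₂/∂x − ∂V₁/∂y
= -20*z^2 - 4*z − (4*z^2)
= -24*z^2 - 4*z
At (-3, 3, -2): -88.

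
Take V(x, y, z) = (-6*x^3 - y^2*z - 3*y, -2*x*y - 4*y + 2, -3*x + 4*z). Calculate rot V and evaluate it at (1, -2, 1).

(0, -1, 3)

(∇×V)₁ = ∂V₃/∂y − ∂V₂/∂z = 0
(∇×V)₂ = ∂V₁/∂z − ∂V₃/∂x = -y^2 + 3
(∇×V)₃ = ∂V₂/∂x − ∂V₁/∂y = 2*y*z - 2*y + 3
∇×V = (0, -y^2 + 3, 2*y*z - 2*y + 3)
At (1, -2, 1): (0, -1, 3).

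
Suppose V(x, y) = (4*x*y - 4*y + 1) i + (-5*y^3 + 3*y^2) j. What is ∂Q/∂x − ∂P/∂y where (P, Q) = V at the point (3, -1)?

∂V₂/∂x = 0
∂V₁/∂y = 4*x - 4
Scalar curl = -4*x + 4
At (3, -1): -8.

-8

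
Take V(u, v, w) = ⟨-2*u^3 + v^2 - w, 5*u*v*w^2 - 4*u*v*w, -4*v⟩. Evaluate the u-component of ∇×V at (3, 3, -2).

(∇×V)_1 = ∂V₃/∂v − ∂V₂/∂w
= -4 − (10*u*v*w - 4*u*v)
= -10*u*v*w + 4*u*v - 4
At (3, 3, -2): 212.

212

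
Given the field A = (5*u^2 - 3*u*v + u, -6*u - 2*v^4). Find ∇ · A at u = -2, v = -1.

∂A₁/∂u = 10*u - 3*v + 1
∂A₂/∂v = -8*v^3
∇·A = 10*u - 8*v^3 - 3*v + 1
At (-2, -1): -8.

-8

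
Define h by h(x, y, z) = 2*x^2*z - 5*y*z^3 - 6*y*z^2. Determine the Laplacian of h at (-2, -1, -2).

-56

∂²h/∂x² = 4*z
∂²h/∂y² = 0
∂²h/∂z² = -6*y*(5*z + 2)
∇²h = -30*y*z - 12*y + 4*z
At (-2, -1, -2): -56.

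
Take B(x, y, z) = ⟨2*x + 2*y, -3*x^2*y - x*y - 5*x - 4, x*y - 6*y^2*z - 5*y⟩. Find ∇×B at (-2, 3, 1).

(∇×B)₁ = ∂B₃/∂y − ∂B₂/∂z = x - 12*y*z - 5
(∇×B)₂ = ∂B₁/∂z − ∂B₃/∂x = -y
(∇×B)₃ = ∂B₂/∂x − ∂B₁/∂y = -6*x*y - y - 7
∇×B = (x - 12*y*z - 5, -y, -6*x*y - y - 7)
At (-2, 3, 1): (-43, -3, 26).

(-43, -3, 26)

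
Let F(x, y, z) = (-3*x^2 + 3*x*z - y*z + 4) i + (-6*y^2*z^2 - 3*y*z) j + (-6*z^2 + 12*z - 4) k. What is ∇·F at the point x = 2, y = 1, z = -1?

0

∂F₁/∂x = -6*x + 3*z
∂F₂/∂y = -12*y*z^2 - 3*z
∂F₃/∂z = -12*z + 12
∇·F = -6*x - 12*y*z^2 - 12*z + 12
At (2, 1, -1): 0.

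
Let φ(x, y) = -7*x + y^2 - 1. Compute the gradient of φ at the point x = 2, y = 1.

∂φ/∂x = -7
∂φ/∂y = 2*y
∇φ = (-7, 2*y)
At (2, 1): (-7, 2).

(-7, 2)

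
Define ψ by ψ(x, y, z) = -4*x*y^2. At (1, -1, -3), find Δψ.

-8

∂²ψ/∂x² = 0
∂²ψ/∂y² = -8*x
∂²ψ/∂z² = 0
∇²ψ = -8*x
At (1, -1, -3): -8.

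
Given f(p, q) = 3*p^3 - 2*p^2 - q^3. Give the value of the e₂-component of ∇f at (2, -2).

(∇f)_2 = ∂f/∂q = -3*q^2
At (2, -2): -12.

-12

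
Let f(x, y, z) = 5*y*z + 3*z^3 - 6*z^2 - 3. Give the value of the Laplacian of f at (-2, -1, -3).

∂²f/∂x² = 0
∂²f/∂y² = 0
∂²f/∂z² = 6*(3*z - 2)
∇²f = 18*z - 12
At (-2, -1, -3): -66.

-66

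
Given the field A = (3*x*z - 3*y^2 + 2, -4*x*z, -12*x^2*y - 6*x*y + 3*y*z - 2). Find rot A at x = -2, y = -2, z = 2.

(∇×A)₁ = ∂A₃/∂y − ∂A₂/∂z = -12*x^2 - 2*x + 3*z
(∇×A)₂ = ∂A₁/∂z − ∂A₃/∂x = 24*x*y + 3*x + 6*y
(∇×A)₃ = ∂A₂/∂x − ∂A₁/∂y = 6*y - 4*z
∇×A = (-12*x^2 - 2*x + 3*z, 24*x*y + 3*x + 6*y, 6*y - 4*z)
At (-2, -2, 2): (-38, 78, -20).

(-38, 78, -20)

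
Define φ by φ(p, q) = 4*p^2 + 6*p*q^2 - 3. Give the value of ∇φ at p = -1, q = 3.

(46, -36)

∂φ/∂p = 8*p + 6*q^2
∂φ/∂q = 12*p*q
∇φ = (8*p + 6*q^2, 12*p*q)
At (-1, 3): (46, -36).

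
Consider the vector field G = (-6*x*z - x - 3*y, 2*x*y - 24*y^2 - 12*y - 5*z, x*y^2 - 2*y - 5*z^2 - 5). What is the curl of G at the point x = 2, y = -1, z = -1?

(-1, -13, 1)

(∇×G)₁ = ∂G₃/∂y − ∂G₂/∂z = 2*x*y + 3
(∇×G)₂ = ∂G₁/∂z − ∂G₃/∂x = -6*x - y^2
(∇×G)₃ = ∂G₂/∂x − ∂G₁/∂y = 2*y + 3
∇×G = (2*x*y + 3, -6*x - y^2, 2*y + 3)
At (2, -1, -1): (-1, -13, 1).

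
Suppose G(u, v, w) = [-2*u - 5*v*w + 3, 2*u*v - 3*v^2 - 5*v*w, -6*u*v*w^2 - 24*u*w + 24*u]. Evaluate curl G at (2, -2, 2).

(-58, -14, 6)

(∇×G)₁ = ∂G₃/∂v − ∂G₂/∂w = -6*u*w^2 + 5*v
(∇×G)₂ = ∂G₁/∂w − ∂G₃/∂u = 6*v*w^2 - 5*v + 24*w - 24
(∇×G)₃ = ∂G₂/∂u − ∂G₁/∂v = 2*v + 5*w
∇×G = (-6*u*w^2 + 5*v, 6*v*w^2 - 5*v + 24*w - 24, 2*v + 5*w)
At (2, -2, 2): (-58, -14, 6).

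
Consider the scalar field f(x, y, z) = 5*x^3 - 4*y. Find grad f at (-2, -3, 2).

(60, -4, 0)

∂f/∂x = 15*x^2
∂f/∂y = -4
∂f/∂z = 0
∇f = (15*x^2, -4, 0)
At (-2, -3, 2): (60, -4, 0).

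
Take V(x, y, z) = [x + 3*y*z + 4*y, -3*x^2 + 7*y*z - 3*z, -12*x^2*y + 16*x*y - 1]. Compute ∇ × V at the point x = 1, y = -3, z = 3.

(∇×V)₁ = ∂V₃/∂y − ∂V₂/∂z = -12*x^2 + 16*x - 7*y + 3
(∇×V)₂ = ∂V₁/∂z − ∂V₃/∂x = 24*x*y - 13*y
(∇×V)₃ = ∂V₂/∂x − ∂V₁/∂y = -6*x - 3*z - 4
∇×V = (-12*x^2 + 16*x - 7*y + 3, 24*x*y - 13*y, -6*x - 3*z - 4)
At (1, -3, 3): (28, -33, -19).

(28, -33, -19)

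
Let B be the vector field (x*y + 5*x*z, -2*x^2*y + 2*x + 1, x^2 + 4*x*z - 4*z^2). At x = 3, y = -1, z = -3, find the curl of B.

(∇×B)₁ = ∂B₃/∂y − ∂B₂/∂z = 0
(∇×B)₂ = ∂B₁/∂z − ∂B₃/∂x = 3*x - 4*z
(∇×B)₃ = ∂B₂/∂x − ∂B₁/∂y = -4*x*y - x + 2
∇×B = (0, 3*x - 4*z, -4*x*y - x + 2)
At (3, -1, -3): (0, 21, 11).

(0, 21, 11)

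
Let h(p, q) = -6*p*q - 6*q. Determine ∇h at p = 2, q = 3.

(-18, -18)

∂h/∂p = -6*q
∂h/∂q = -6*p - 6
∇h = (-6*q, -6*p - 6)
At (2, 3): (-18, -18).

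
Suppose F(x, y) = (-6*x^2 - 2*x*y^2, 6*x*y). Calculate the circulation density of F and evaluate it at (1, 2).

20

∂F₂/∂x = 6*y
∂F₁/∂y = -4*x*y
Scalar curl = 4*x*y + 6*y
At (1, 2): 20.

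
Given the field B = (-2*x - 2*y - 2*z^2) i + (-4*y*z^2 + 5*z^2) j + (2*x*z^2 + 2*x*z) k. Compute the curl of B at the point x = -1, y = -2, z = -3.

(78, 0, 2)

(∇×B)₁ = ∂B₃/∂y − ∂B₂/∂z = 8*y*z - 10*z
(∇×B)₂ = ∂B₁/∂z − ∂B₃/∂x = -2*z^2 - 6*z
(∇×B)₃ = ∂B₂/∂x − ∂B₁/∂y = 2
∇×B = (8*y*z - 10*z, -2*z^2 - 6*z, 2)
At (-1, -2, -3): (78, 0, 2).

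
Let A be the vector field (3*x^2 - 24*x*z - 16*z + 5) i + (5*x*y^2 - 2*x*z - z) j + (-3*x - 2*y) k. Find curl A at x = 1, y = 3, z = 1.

(1, -37, 43)

(∇×A)₁ = ∂A₃/∂y − ∂A₂/∂z = 2*x - 1
(∇×A)₂ = ∂A₁/∂z − ∂A₃/∂x = -24*x - 13
(∇×A)₃ = ∂A₂/∂x − ∂A₁/∂y = 5*y^2 - 2*z
∇×A = (2*x - 1, -24*x - 13, 5*y^2 - 2*z)
At (1, 3, 1): (1, -37, 43).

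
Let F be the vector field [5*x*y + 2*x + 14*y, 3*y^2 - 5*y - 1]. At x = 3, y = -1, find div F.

-14

∂F₁/∂x = 5*y + 2
∂F₂/∂y = 6*y - 5
∇·F = 11*y - 3
At (3, -1): -14.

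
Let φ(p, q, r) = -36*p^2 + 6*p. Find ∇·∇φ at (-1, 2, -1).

∂²φ/∂p² = -72
∂²φ/∂q² = 0
∂²φ/∂r² = 0
∇²φ = -72
At (-1, 2, -1): -72.

-72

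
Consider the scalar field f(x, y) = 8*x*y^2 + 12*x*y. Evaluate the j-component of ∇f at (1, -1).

-4

(∇f)_2 = ∂f/∂y = 16*x*y + 12*x
At (1, -1): -4.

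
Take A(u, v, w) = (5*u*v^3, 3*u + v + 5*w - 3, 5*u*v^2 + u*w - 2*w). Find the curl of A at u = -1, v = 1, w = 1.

(∇×A)₁ = ∂A₃/∂v − ∂A₂/∂w = 10*u*v - 5
(∇×A)₂ = ∂A₁/∂w − ∂A₃/∂u = -5*v^2 - w
(∇×A)₃ = ∂A₂/∂u − ∂A₁/∂v = -15*u*v^2 + 3
∇×A = (10*u*v - 5, -5*v^2 - w, -15*u*v^2 + 3)
At (-1, 1, 1): (-15, -6, 18).

(-15, -6, 18)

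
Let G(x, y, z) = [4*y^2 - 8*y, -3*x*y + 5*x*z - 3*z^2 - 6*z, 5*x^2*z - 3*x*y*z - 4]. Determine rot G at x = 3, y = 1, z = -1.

(-6, 27, -8)

(∇×G)₁ = ∂G₃/∂y − ∂G₂/∂z = -3*x*z - 5*x + 6*z + 6
(∇×G)₂ = ∂G₁/∂z − ∂G₃/∂x = -10*x*z + 3*y*z
(∇×G)₃ = ∂G₂/∂x − ∂G₁/∂y = -11*y + 5*z + 8
∇×G = (-3*x*z - 5*x + 6*z + 6, -10*x*z + 3*y*z, -11*y + 5*z + 8)
At (3, 1, -1): (-6, 27, -8).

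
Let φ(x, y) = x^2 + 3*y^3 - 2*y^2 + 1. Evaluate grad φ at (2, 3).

(4, 69)

∂φ/∂x = 2*x
∂φ/∂y = 9*y^2 - 4*y
∇φ = (2*x, 9*y^2 - 4*y)
At (2, 3): (4, 69).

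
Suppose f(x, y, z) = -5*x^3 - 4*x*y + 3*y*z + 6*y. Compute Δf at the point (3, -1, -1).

-90

∂²f/∂x² = -30*x
∂²f/∂y² = 0
∂²f/∂z² = 0
∇²f = -30*x
At (3, -1, -1): -90.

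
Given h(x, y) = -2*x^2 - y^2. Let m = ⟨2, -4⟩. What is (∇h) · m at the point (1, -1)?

∂h/∂x = -4*x
∂h/∂y = -2*y
∇h at (1, -1) = (-4, 2)
∇h · m = (-4)(2) + (2)(-4) = -16

-16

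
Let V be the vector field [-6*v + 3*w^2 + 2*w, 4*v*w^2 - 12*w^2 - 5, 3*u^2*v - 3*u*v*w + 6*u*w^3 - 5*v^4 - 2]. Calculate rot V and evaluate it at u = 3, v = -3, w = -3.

(450, 227, 6)

(∇×V)₁ = ∂V₃/∂v − ∂V₂/∂w = 3*u^2 - 3*u*w - 20*v^3 - 8*v*w + 24*w
(∇×V)₂ = ∂V₁/∂w − ∂V₃/∂u = -6*u*v + 3*v*w - 6*w^3 + 6*w + 2
(∇×V)₃ = ∂V₂/∂u − ∂V₁/∂v = 6
∇×V = (3*u^2 - 3*u*w - 20*v^3 - 8*v*w + 24*w, -6*u*v + 3*v*w - 6*w^3 + 6*w + 2, 6)
At (3, -3, -3): (450, 227, 6).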